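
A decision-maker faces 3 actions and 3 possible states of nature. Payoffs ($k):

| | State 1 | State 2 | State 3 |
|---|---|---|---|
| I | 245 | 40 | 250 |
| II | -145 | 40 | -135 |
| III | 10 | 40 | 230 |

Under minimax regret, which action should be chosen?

I

Column bests: State 1=245, State 2=40, State 3=250.
I regrets: 0, 0, 0 → max 0
II regrets: 390, 0, 385 → max 390
III regrets: 235, 0, 20 → max 235
Smallest max regret = 0 → I.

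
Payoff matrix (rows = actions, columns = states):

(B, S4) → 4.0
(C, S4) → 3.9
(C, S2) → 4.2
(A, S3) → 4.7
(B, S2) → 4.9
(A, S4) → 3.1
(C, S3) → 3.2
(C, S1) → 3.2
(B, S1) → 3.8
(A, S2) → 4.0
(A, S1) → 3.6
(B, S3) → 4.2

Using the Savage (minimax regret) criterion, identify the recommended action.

B

Column bests: S1=3.8, S2=4.9, S3=4.7, S4=4.0.
A regrets: 0.2, 0.9, 0.0, 0.9 → max 0.9
B regrets: 0.0, 0.0, 0.5, 0.0 → max 0.5
C regrets: 0.6, 0.7, 1.5, 0.1 → max 1.5
Smallest max regret = 0.5 → B.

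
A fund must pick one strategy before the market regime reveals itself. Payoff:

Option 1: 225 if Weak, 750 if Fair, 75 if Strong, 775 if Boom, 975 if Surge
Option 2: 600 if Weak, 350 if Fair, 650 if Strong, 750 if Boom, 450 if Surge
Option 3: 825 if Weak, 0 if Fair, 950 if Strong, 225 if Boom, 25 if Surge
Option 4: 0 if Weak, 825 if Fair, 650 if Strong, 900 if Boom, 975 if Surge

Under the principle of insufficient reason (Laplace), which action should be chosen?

Row averages: Option 1=560, Option 2=560, Option 3=405, Option 4=670
Highest average = 670 → Option 4.

Option 4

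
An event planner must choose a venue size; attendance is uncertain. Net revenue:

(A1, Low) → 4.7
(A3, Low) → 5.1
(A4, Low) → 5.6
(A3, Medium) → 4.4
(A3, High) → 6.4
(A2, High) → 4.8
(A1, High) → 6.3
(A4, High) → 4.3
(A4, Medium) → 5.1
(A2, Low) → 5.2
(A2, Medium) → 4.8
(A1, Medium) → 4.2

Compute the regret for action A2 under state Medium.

0.3

Best payoff under Medium is 5.1.
Regret = 5.1 − 4.8 = 0.3.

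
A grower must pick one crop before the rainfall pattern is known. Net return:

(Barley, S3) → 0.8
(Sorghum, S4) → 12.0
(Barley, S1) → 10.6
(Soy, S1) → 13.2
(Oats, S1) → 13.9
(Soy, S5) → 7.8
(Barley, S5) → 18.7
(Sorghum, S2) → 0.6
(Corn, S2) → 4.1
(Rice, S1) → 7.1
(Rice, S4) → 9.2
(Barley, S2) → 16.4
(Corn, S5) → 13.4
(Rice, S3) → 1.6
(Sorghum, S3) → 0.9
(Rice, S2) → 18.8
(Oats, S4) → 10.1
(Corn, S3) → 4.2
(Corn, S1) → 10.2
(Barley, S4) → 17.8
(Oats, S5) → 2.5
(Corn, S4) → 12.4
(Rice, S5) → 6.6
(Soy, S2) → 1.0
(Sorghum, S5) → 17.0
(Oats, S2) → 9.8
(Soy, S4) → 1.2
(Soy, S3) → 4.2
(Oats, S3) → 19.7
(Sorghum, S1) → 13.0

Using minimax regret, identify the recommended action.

Column bests: S1=13.9, S2=18.8, S3=19.7, S4=17.8, S5=18.7.
Sorghum regrets: 0.9, 18.2, 18.8, 5.8, 1.7 → max 18.8
Corn regrets: 3.7, 14.7, 15.5, 5.4, 5.3 → max 15.5
Barley regrets: 3.3, 2.4, 18.9, 0.0, 0.0 → max 18.9
Soy regrets: 0.7, 17.8, 15.5, 16.6, 10.9 → max 17.8
Rice regrets: 6.8, 0.0, 18.1, 8.6, 12.1 → max 18.1
Oats regrets: 0.0, 9.0, 0.0, 7.7, 16.2 → max 16.2
Smallest max regret = 15.5 → Corn.

Corn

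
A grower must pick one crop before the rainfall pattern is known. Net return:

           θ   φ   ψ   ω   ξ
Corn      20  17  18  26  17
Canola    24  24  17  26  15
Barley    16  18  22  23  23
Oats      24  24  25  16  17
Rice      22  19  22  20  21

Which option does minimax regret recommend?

Column bests: θ=24, φ=24, ψ=25, ω=26, ξ=23.
Corn regrets: 4, 7, 7, 0, 6 → max 7
Canola regrets: 0, 0, 8, 0, 8 → max 8
Barley regrets: 8, 6, 3, 3, 0 → max 8
Oats regrets: 0, 0, 0, 10, 6 → max 10
Rice regrets: 2, 5, 3, 6, 2 → max 6
Smallest max regret = 6 → Rice.

Rice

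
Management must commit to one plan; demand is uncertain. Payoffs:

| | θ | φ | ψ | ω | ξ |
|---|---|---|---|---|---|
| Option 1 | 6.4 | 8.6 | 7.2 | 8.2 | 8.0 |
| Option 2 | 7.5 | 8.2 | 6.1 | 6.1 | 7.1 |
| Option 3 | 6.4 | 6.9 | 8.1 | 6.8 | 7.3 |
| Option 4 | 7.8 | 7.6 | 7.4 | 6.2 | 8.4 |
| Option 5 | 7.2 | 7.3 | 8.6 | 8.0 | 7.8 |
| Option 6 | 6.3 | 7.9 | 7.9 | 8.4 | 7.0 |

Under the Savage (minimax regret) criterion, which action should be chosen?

Option 5

Column bests: θ=7.8, φ=8.6, ψ=8.6, ω=8.4, ξ=8.4.
Option 1 regrets: 1.4, 0.0, 1.4, 0.2, 0.4 → max 1.4
Option 2 regrets: 0.3, 0.4, 2.5, 2.3, 1.3 → max 2.5
Option 3 regrets: 1.4, 1.7, 0.5, 1.6, 1.1 → max 1.7
Option 4 regrets: 0.0, 1.0, 1.2, 2.2, 0.0 → max 2.2
Option 5 regrets: 0.6, 1.3, 0.0, 0.4, 0.6 → max 1.3
Option 6 regrets: 1.5, 0.7, 0.7, 0.0, 1.4 → max 1.5
Smallest max regret = 1.3 → Option 5.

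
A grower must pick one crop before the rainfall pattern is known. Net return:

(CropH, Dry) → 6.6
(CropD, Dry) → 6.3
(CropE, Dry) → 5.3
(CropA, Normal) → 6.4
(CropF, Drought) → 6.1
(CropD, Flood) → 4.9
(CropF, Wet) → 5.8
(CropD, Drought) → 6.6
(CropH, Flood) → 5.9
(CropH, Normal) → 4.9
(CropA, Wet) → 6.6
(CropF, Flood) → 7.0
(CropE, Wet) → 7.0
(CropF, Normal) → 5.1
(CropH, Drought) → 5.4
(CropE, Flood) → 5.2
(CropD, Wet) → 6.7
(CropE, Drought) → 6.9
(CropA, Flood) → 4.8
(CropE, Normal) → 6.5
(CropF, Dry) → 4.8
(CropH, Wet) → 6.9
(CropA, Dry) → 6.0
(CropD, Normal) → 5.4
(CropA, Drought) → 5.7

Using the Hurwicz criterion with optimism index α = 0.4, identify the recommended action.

CropE

CropA: 0.4·6.6 + 0.6·4.8 = 5.52
CropD: 0.4·6.7 + 0.6·4.9 = 5.62
CropF: 0.4·7.0 + 0.6·4.8 = 5.68
CropE: 0.4·7.0 + 0.6·5.2 = 5.92
CropH: 0.4·6.9 + 0.6·4.9 = 5.7
Highest Hurwicz score = 5.92 → CropE.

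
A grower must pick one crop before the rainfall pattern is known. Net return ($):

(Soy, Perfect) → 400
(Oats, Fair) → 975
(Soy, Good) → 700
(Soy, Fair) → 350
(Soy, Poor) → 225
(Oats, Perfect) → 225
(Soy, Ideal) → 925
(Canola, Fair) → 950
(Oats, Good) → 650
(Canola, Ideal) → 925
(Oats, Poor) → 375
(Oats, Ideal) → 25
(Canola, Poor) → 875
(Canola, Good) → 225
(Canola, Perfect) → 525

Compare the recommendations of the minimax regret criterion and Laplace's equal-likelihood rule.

minimax regret → Canola; laplace → Canola (agree)

Column bests: Poor=875, Fair=975, Good=700, Ideal=925, Perfect=525.
Oats regrets: 500, 0, 50, 900, 300 → max 900
Soy regrets: 650, 625, 0, 0, 125 → max 650
Canola regrets: 0, 25, 475, 0, 0 → max 475
Smallest max regret = 475 → Canola.
Row averages: Oats=450, Soy=520, Canola=700
Highest average = 700 → Canola.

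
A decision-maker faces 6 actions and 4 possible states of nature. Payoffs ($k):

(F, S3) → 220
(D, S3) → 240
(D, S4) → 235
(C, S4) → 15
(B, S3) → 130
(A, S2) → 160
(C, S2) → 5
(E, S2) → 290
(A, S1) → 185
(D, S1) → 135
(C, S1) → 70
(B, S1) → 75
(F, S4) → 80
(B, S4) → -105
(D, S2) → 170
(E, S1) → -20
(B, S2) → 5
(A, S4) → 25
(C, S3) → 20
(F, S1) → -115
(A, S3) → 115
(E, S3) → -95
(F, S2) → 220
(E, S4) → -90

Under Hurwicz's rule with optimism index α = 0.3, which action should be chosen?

A: 0.3·185 + 0.7·25 = 73
B: 0.3·130 + 0.7·(-105) = -34.5
C: 0.3·70 + 0.7·5 = 24.5
D: 0.3·240 + 0.7·135 = 166.5
E: 0.3·290 + 0.7·(-95) = 20.5
F: 0.3·220 + 0.7·(-115) = -14.5
Highest Hurwicz score = 166.5 → D.

D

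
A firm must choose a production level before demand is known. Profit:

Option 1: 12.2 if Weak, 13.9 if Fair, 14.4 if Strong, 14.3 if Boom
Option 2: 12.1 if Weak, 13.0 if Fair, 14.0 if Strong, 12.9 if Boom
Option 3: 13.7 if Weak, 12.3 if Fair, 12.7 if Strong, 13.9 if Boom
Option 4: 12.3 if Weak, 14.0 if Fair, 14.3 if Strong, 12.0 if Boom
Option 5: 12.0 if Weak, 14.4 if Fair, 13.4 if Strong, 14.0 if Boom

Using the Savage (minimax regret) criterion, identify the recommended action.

Option 1

Column bests: Weak=13.7, Fair=14.4, Strong=14.4, Boom=14.3.
Option 1 regrets: 1.5, 0.5, 0.0, 0.0 → max 1.5
Option 2 regrets: 1.6, 1.4, 0.4, 1.4 → max 1.6
Option 3 regrets: 0.0, 2.1, 1.7, 0.4 → max 2.1
Option 4 regrets: 1.4, 0.4, 0.1, 2.3 → max 2.3
Option 5 regrets: 1.7, 0.0, 1.0, 0.3 → max 1.7
Smallest max regret = 1.5 → Option 1.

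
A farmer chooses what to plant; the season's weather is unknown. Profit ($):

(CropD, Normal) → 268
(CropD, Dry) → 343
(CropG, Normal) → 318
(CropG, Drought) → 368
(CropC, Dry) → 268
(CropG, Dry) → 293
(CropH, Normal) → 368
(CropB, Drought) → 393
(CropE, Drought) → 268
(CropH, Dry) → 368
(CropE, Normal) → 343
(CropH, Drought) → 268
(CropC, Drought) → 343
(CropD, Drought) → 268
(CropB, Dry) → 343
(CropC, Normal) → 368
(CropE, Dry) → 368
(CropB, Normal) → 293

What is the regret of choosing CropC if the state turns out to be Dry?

Best payoff under Dry is 368.
Regret = 368 − 268 = 100.

100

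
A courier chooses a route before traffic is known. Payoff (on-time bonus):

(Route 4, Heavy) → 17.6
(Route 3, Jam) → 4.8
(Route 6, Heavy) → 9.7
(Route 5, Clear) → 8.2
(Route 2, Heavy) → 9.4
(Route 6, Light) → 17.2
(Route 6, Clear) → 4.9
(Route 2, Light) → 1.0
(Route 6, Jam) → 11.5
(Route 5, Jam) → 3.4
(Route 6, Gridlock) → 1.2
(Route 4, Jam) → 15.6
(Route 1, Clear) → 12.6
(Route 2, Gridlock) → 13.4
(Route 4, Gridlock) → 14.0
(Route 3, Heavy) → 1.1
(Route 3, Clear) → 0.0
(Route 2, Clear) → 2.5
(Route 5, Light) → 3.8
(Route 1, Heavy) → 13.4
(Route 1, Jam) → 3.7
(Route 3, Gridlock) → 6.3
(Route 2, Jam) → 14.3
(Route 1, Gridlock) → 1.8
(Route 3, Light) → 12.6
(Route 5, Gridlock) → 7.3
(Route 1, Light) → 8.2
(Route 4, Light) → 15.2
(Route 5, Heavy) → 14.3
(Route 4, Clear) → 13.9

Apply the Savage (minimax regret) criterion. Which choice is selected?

Route 4

Column bests: Clear=13.9, Light=17.2, Heavy=17.6, Jam=15.6, Gridlock=14.0.
Route 1 regrets: 1.3, 9.0, 4.2, 11.9, 12.2 → max 12.2
Route 2 regrets: 11.4, 16.2, 8.2, 1.3, 0.6 → max 16.2
Route 3 regrets: 13.9, 4.6, 16.5, 10.8, 7.7 → max 16.5
Route 4 regrets: 0.0, 2.0, 0.0, 0.0, 0.0 → max 2.0
Route 5 regrets: 5.7, 13.4, 3.3, 12.2, 6.7 → max 13.4
Route 6 regrets: 9.0, 0.0, 7.9, 4.1, 12.8 → max 12.8
Smallest max regret = 2.0 → Route 4.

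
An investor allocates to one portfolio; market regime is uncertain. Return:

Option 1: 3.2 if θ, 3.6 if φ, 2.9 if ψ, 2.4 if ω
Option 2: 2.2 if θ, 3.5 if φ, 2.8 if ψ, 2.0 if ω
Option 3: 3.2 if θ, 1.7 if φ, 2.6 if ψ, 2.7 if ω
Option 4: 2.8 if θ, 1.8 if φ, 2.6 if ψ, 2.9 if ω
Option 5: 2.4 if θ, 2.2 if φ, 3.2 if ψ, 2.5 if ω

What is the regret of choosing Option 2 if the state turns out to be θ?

Best payoff under θ is 3.2.
Regret = 3.2 − 2.2 = 1.0.

1.0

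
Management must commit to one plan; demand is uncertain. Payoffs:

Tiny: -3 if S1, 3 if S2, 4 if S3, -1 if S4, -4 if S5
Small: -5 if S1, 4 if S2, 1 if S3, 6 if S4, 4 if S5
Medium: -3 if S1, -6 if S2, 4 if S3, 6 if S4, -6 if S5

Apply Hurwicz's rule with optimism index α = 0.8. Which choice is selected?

Small

Tiny: 0.8·4 + 0.2·(-4) = 2.4
Small: 0.8·6 + 0.2·(-5) = 3.8
Medium: 0.8·6 + 0.2·(-6) = 3.6
Highest Hurwicz score = 3.8 → Small.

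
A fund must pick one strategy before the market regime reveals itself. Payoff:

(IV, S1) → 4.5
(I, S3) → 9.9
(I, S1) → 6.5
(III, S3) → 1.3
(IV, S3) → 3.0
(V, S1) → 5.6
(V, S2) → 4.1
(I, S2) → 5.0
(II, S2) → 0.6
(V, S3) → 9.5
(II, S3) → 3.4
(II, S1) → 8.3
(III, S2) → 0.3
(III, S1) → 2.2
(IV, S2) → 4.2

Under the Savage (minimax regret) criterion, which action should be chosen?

I

Column bests: S1=8.3, S2=5.0, S3=9.9.
I regrets: 1.8, 0.0, 0.0 → max 1.8
II regrets: 0.0, 4.4, 6.5 → max 6.5
III regrets: 6.1, 4.7, 8.6 → max 8.6
IV regrets: 3.8, 0.8, 6.9 → max 6.9
V regrets: 2.7, 0.9, 0.4 → max 2.7
Smallest max regret = 1.8 → I.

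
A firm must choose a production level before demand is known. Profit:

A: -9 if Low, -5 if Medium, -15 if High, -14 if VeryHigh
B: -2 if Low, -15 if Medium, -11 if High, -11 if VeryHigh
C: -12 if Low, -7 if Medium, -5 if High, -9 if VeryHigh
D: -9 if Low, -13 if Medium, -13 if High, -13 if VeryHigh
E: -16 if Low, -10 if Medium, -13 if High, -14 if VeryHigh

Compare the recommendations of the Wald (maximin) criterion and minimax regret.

maximin → C; minimax regret → D (disagree)

Row minima: A=-15, B=-15, C=-12, D=-13, E=-16
Best worst-case = -12 → C.
Column bests: Low=-2, Medium=-5, High=-5, VeryHigh=-9.
A regrets: 7, 0, 10, 5 → max 10
B regrets: 0, 10, 6, 2 → max 10
C regrets: 10, 2, 0, 0 → max 10
D regrets: 7, 8, 8, 4 → max 8
E regrets: 14, 5, 8, 5 → max 14
Smallest max regret = 8 → D.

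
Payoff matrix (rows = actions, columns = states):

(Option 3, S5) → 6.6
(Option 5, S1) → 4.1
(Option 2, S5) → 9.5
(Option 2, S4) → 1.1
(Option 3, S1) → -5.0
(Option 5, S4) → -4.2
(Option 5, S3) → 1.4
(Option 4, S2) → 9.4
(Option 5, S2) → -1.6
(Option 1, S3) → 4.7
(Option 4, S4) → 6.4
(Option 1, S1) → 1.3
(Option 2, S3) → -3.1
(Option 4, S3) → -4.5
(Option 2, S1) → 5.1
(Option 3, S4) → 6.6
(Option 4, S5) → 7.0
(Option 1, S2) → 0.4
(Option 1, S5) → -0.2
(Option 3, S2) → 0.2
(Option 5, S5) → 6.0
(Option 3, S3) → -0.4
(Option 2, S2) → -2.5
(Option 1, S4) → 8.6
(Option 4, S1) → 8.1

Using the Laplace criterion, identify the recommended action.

Option 4

Row averages: Option 1=2.96, Option 2=2.02, Option 3=1.6, Option 4=5.28, Option 5=1.14
Highest average = 5.28 → Option 4.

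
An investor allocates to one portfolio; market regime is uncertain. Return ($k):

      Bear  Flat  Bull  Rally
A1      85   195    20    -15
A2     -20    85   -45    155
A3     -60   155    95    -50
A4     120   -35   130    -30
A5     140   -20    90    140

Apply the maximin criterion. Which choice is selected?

Row minima: A1=-15, A2=-45, A3=-60, A4=-35, A5=-20
Best worst-case = -15 → A1.

A1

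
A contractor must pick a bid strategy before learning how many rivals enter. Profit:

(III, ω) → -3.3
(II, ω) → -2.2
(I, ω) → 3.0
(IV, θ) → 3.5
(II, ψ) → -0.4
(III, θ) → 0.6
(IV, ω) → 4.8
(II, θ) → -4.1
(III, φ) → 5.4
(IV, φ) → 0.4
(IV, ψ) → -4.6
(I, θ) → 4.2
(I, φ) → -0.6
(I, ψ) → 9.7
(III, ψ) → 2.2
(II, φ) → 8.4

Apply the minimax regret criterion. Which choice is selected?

III

Column bests: θ=4.2, φ=8.4, ψ=9.7, ω=4.8.
I regrets: 0.0, 9.0, 0.0, 1.8 → max 9.0
II regrets: 8.3, 0.0, 10.1, 7.0 → max 10.1
III regrets: 3.6, 3.0, 7.5, 8.1 → max 8.1
IV regrets: 0.7, 8.0, 14.3, 0.0 → max 14.3
Smallest max regret = 8.1 → III.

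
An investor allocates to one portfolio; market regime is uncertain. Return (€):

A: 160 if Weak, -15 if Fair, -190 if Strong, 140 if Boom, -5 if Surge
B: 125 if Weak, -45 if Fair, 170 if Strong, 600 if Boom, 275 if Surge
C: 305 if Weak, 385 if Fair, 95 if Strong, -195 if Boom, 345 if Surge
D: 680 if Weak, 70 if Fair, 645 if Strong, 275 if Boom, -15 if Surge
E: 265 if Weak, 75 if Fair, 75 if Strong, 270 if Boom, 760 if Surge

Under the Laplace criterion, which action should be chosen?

Row averages: A=18, B=225, C=187, D=331, E=289
Highest average = 331 → D.

D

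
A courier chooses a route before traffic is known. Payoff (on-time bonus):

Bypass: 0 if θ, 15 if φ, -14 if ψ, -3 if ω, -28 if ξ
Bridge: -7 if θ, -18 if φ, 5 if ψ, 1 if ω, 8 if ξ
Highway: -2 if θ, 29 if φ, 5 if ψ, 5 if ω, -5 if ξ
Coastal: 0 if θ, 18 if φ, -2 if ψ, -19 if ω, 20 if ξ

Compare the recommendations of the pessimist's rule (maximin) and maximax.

maximin → Highway; maximax → Highway (agree)

Row minima: Bypass=-28, Bridge=-18, Highway=-5, Coastal=-19
Best worst-case = -5 → Highway.
Row maxima: Bypass=15, Bridge=8, Highway=29, Coastal=20
Best best-case = 29 → Highway.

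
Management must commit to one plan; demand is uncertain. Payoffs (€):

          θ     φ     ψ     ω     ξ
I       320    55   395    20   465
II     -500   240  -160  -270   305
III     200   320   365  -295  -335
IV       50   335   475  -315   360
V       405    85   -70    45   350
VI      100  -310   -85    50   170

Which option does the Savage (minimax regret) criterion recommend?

Column bests: θ=405, φ=335, ψ=475, ω=50, ξ=465.
I regrets: 85, 280, 80, 30, 0 → max 280
II regrets: 905, 95, 635, 320, 160 → max 905
III regrets: 205, 15, 110, 345, 800 → max 800
IV regrets: 355, 0, 0, 365, 105 → max 365
V regrets: 0, 250, 545, 5, 115 → max 545
VI regrets: 305, 645, 560, 0, 295 → max 645
Smallest max regret = 280 → I.

I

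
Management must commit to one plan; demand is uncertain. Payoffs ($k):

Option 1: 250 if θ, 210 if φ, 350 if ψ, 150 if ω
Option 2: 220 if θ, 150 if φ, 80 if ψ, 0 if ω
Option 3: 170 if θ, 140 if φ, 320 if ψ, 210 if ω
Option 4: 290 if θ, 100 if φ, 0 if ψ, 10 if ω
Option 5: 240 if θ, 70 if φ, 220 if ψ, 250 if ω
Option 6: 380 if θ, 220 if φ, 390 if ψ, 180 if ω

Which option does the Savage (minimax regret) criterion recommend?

Column bests: θ=380, φ=220, ψ=390, ω=250.
Option 1 regrets: 130, 10, 40, 100 → max 130
Option 2 regrets: 160, 70, 310, 250 → max 310
Option 3 regrets: 210, 80, 70, 40 → max 210
Option 4 regrets: 90, 120, 390, 240 → max 390
Option 5 regrets: 140, 150, 170, 0 → max 170
Option 6 regrets: 0, 0, 0, 70 → max 70
Smallest max regret = 70 → Option 6.

Option 6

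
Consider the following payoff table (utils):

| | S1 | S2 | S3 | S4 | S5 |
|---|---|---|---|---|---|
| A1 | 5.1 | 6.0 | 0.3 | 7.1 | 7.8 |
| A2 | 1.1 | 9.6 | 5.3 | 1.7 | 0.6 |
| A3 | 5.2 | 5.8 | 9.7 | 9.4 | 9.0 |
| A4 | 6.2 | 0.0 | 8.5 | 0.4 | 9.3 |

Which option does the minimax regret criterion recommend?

A3

Column bests: S1=6.2, S2=9.6, S3=9.7, S4=9.4, S5=9.3.
A1 regrets: 1.1, 3.6, 9.4, 2.3, 1.5 → max 9.4
A2 regrets: 5.1, 0.0, 4.4, 7.7, 8.7 → max 8.7
A3 regrets: 1.0, 3.8, 0.0, 0.0, 0.3 → max 3.8
A4 regrets: 0.0, 9.6, 1.2, 9.0, 0.0 → max 9.6
Smallest max regret = 3.8 → A3.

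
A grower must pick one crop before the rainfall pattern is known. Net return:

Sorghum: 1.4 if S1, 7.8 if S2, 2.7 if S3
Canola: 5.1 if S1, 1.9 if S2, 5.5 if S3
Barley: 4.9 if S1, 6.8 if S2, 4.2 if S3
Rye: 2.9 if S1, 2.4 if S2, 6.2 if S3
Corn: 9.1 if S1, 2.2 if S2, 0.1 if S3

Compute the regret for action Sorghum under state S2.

0.0

Best payoff under S2 is 7.8.
Regret = 7.8 − 7.8 = 0.0.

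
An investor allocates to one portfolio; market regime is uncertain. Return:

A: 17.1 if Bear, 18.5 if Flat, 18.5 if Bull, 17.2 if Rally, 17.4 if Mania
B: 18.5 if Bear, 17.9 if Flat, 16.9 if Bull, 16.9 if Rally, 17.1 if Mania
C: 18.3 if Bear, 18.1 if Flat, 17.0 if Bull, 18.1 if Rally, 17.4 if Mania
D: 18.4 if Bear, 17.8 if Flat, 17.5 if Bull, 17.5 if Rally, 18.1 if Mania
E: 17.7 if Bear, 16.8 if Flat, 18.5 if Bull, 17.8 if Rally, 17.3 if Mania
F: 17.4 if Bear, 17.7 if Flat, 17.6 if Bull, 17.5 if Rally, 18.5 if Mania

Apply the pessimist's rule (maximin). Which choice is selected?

D

Row minima: A=17.1, B=16.9, C=17.0, D=17.5, E=16.8, F=17.4
Best worst-case = 17.5 → D.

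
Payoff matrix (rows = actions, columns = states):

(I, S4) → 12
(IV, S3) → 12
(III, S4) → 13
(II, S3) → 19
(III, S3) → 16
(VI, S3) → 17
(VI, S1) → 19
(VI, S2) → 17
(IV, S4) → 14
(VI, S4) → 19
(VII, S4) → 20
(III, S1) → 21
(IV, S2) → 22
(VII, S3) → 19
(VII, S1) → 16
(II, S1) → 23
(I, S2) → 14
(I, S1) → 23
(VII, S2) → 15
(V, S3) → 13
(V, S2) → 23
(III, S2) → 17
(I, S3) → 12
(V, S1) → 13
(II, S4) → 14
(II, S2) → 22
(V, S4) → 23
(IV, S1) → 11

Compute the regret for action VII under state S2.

Best payoff under S2 is 23.
Regret = 23 − 15 = 8.

8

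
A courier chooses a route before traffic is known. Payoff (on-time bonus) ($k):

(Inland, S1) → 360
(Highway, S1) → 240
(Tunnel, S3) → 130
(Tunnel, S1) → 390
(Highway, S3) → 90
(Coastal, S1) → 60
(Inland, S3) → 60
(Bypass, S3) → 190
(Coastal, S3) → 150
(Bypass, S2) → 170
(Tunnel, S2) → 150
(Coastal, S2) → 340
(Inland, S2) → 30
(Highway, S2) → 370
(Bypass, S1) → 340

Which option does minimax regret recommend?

Column bests: S1=390, S2=370, S3=190.
Highway regrets: 150, 0, 100 → max 150
Coastal regrets: 330, 30, 40 → max 330
Tunnel regrets: 0, 220, 60 → max 220
Bypass regrets: 50, 200, 0 → max 200
Inland regrets: 30, 340, 130 → max 340
Smallest max regret = 150 → Highway.

Highway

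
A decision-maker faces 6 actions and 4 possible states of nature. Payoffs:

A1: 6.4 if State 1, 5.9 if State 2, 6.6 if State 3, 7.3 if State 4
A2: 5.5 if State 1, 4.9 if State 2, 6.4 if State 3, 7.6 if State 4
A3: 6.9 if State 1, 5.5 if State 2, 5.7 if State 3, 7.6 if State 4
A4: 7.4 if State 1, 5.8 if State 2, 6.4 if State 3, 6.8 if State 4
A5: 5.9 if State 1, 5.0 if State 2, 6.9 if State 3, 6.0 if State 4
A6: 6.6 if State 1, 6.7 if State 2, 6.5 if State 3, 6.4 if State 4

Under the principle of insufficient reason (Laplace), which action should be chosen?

A4

Row averages: A1=6.55, A2=6.1, A3=6.425, A4=6.6, A5=5.95, A6=6.55
Highest average = 6.6 → A4.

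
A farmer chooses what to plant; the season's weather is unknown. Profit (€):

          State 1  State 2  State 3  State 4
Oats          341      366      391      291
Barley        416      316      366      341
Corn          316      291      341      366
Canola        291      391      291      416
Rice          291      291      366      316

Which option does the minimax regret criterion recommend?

Column bests: State 1=416, State 2=391, State 3=391, State 4=416.
Oats regrets: 75, 25, 0, 125 → max 125
Barley regrets: 0, 75, 25, 75 → max 75
Corn regrets: 100, 100, 50, 50 → max 100
Canola regrets: 125, 0, 100, 0 → max 125
Rice regrets: 125, 100, 25, 100 → max 125
Smallest max regret = 75 → Barley.

Barley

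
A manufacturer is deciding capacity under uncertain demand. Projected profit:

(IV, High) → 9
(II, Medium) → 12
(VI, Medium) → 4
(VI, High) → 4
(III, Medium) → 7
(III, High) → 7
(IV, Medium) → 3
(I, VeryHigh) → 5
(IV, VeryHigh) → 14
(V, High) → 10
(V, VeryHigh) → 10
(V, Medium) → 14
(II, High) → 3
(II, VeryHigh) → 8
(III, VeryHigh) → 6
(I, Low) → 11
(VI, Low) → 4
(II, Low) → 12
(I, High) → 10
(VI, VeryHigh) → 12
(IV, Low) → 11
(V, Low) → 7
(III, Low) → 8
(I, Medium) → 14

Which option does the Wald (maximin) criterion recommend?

Row minima: I=5, II=3, III=6, IV=3, V=7, VI=4
Best worst-case = 7 → V.

V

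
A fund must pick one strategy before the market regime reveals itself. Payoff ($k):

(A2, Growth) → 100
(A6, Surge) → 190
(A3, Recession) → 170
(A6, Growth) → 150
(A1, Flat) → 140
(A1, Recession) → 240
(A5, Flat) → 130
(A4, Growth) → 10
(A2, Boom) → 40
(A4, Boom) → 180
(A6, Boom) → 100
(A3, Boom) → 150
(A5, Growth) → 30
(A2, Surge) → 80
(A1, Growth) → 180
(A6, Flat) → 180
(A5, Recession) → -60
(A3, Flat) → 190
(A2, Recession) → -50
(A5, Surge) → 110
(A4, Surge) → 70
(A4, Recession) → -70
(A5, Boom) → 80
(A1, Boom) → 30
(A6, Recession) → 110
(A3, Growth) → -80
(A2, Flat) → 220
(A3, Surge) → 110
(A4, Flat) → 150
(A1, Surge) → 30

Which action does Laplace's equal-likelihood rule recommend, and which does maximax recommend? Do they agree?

laplace → A6; maximax → A1 (disagree)

Row averages: A1=124, A2=78, A3=108, A4=68, A5=58, A6=146
Highest average = 146 → A6.
Row maxima: A1=240, A2=220, A3=190, A4=180, A5=130, A6=190
Best best-case = 240 → A1.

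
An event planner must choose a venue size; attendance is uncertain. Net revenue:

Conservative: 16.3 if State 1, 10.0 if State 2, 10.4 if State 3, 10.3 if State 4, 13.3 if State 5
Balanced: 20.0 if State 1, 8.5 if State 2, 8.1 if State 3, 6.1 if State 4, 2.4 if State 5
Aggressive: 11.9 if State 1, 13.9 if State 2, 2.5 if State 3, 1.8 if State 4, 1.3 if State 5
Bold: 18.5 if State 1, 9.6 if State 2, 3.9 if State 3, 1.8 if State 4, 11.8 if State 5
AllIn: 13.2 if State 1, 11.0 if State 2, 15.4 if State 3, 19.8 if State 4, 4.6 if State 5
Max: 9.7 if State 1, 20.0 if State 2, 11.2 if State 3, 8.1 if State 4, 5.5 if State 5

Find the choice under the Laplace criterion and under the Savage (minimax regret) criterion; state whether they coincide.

laplace → AllIn; minimax regret → AllIn (agree)

Row averages: Conservative=12.06, Balanced=9.02, Aggressive=6.28, Bold=9.12, AllIn=12.8, Max=10.9
Highest average = 12.8 → AllIn.
Column bests: State 1=20.0, State 2=20.0, State 3=15.4, State 4=19.8, State 5=13.3.
Conservative regrets: 3.7, 10.0, 5.0, 9.5, 0.0 → max 10.0
Balanced regrets: 0.0, 11.5, 7.3, 13.7, 10.9 → max 13.7
Aggressive regrets: 8.1, 6.1, 12.9, 18.0, 12.0 → max 18.0
Bold regrets: 1.5, 10.4, 11.5, 18.0, 1.5 → max 18.0
AllIn regrets: 6.8, 9.0, 0.0, 0.0, 8.7 → max 9.0
Max regrets: 10.3, 0.0, 4.2, 11.7, 7.8 → max 11.7
Smallest max regret = 9.0 → AllIn.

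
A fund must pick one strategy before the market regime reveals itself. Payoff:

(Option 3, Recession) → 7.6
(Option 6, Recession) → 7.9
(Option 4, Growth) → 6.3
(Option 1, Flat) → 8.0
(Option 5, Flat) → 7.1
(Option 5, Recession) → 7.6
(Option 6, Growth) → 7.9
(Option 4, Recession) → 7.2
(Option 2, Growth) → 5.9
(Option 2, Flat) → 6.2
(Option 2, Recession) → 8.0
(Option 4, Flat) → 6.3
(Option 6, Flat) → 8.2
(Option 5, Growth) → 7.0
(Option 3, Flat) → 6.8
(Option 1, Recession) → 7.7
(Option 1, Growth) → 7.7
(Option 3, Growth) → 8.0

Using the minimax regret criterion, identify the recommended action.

Option 6

Column bests: Recession=8.0, Flat=8.2, Growth=8.0.
Option 1 regrets: 0.3, 0.2, 0.3 → max 0.3
Option 2 regrets: 0.0, 2.0, 2.1 → max 2.1
Option 3 regrets: 0.4, 1.4, 0.0 → max 1.4
Option 4 regrets: 0.8, 1.9, 1.7 → max 1.9
Option 5 regrets: 0.4, 1.1, 1.0 → max 1.1
Option 6 regrets: 0.1, 0.0, 0.1 → max 0.1
Smallest max regret = 0.1 → Option 6.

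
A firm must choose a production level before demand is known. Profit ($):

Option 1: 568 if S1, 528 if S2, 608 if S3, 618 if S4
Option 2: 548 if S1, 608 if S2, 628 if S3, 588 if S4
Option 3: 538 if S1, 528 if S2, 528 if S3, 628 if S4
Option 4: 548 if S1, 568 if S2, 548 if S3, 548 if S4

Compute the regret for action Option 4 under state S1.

Best payoff under S1 is 568.
Regret = 568 − 548 = 20.

20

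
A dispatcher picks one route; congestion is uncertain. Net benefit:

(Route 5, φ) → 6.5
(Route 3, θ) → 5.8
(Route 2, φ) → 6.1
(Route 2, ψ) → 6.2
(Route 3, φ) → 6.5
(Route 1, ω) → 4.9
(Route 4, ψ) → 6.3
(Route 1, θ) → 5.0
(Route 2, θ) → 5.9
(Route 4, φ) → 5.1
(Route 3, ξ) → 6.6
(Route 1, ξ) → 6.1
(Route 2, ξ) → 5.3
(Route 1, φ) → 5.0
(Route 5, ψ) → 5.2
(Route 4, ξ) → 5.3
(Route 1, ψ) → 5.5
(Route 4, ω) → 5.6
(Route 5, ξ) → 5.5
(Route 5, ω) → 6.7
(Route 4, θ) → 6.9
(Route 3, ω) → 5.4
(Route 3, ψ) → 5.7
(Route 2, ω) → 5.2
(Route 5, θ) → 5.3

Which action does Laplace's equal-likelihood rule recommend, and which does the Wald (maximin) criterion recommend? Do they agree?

Row averages: Route 1=5.3, Route 2=5.74, Route 3=6, Route 4=5.84, Route 5=5.84
Highest average = 6 → Route 3.
Row minima: Route 1=4.9, Route 2=5.2, Route 3=5.4, Route 4=5.1, Route 5=5.2
Best worst-case = 5.4 → Route 3.

laplace → Route 3; maximin → Route 3 (agree)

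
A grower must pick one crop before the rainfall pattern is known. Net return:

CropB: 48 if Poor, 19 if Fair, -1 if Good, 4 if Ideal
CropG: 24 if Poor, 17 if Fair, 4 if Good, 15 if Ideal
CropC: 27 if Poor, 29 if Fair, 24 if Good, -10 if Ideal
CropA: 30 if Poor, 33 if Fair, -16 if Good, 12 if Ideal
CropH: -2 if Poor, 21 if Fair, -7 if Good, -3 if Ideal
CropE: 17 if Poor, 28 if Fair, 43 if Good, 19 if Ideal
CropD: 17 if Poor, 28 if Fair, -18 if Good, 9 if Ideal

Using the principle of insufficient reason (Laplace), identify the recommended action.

CropE

Row averages: CropB=17.5, CropG=15, CropC=17.5, CropA=14.75, CropH=2.25, CropE=26.75, CropD=9
Highest average = 26.75 → CropE.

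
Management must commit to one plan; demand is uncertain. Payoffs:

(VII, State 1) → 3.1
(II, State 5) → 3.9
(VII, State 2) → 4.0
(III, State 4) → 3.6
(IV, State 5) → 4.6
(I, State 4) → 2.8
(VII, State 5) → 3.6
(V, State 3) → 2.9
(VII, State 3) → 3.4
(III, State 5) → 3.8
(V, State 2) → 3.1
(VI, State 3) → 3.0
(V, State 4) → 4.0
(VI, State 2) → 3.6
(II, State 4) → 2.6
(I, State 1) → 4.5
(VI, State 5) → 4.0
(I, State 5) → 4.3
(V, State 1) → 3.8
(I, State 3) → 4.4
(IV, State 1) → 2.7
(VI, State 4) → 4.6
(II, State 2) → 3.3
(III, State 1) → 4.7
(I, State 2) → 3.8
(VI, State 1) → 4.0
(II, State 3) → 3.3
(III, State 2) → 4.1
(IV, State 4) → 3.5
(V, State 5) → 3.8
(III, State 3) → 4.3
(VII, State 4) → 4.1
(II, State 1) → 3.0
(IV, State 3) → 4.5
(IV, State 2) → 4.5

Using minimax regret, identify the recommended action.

III

Column bests: State 1=4.7, State 2=4.5, State 3=4.5, State 4=4.6, State 5=4.6.
I regrets: 0.2, 0.7, 0.1, 1.8, 0.3 → max 1.8
II regrets: 1.7, 1.2, 1.2, 2.0, 0.7 → max 2.0
III regrets: 0.0, 0.4, 0.2, 1.0, 0.8 → max 1.0
IV regrets: 2.0, 0.0, 0.0, 1.1, 0.0 → max 2.0
V regrets: 0.9, 1.4, 1.6, 0.6, 0.8 → max 1.6
VI regrets: 0.7, 0.9, 1.5, 0.0, 0.6 → max 1.5
VII regrets: 1.6, 0.5, 1.1, 0.5, 1.0 → max 1.6
Smallest max regret = 1.0 → III.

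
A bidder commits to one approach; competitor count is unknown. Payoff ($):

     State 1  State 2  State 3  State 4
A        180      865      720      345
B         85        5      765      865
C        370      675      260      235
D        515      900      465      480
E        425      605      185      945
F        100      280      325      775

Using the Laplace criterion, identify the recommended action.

Row averages: A=527.5, B=430, C=385, D=590, E=540, F=370
Highest average = 590 → D.

D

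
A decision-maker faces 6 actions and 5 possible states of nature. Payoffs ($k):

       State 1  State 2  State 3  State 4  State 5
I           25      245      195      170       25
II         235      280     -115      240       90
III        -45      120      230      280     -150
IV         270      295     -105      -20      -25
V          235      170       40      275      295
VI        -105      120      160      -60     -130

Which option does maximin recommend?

Row minima: I=25, II=-115, III=-150, IV=-105, V=40, VI=-130
Best worst-case = 40 → V.

V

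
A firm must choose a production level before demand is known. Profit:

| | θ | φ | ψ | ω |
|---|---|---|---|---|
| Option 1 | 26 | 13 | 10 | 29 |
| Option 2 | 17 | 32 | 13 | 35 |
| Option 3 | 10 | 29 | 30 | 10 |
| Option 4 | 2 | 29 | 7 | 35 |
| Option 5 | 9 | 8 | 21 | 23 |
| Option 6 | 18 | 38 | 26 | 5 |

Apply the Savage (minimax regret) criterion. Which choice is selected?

Option 2

Column bests: θ=26, φ=38, ψ=30, ω=35.
Option 1 regrets: 0, 25, 20, 6 → max 25
Option 2 regrets: 9, 6, 17, 0 → max 17
Option 3 regrets: 16, 9, 0, 25 → max 25
Option 4 regrets: 24, 9, 23, 0 → max 24
Option 5 regrets: 17, 30, 9, 12 → max 30
Option 6 regrets: 8, 0, 4, 30 → max 30
Smallest max regret = 17 → Option 2.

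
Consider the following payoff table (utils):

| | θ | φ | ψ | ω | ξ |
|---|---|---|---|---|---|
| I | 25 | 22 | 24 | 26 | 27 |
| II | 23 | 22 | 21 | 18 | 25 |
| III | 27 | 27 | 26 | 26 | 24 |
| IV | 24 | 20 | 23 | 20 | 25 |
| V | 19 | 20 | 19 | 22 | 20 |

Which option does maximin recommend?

Row minima: I=22, II=18, III=24, IV=20, V=19
Best worst-case = 24 → III.

III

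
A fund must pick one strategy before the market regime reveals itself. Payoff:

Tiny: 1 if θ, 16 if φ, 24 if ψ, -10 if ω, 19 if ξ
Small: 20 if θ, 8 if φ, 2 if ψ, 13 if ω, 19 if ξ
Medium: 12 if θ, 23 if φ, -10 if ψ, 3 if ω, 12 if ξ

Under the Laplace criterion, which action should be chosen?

Small

Row averages: Tiny=10, Small=12.4, Medium=8
Highest average = 12.4 → Small.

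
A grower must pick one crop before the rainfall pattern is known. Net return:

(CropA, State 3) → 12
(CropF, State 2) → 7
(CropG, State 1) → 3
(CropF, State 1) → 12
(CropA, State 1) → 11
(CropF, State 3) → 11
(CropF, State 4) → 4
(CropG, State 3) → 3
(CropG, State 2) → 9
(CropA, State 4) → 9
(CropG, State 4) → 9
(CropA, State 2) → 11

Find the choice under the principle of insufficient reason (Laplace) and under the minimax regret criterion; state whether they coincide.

Row averages: CropG=6, CropF=8.5, CropA=10.75
Highest average = 10.75 → CropA.
Column bests: State 1=12, State 2=11, State 3=12, State 4=9.
CropG regrets: 9, 2, 9, 0 → max 9
CropF regrets: 0, 4, 1, 5 → max 5
CropA regrets: 1, 0, 0, 0 → max 1
Smallest max regret = 1 → CropA.

laplace → CropA; minimax regret → CropA (agree)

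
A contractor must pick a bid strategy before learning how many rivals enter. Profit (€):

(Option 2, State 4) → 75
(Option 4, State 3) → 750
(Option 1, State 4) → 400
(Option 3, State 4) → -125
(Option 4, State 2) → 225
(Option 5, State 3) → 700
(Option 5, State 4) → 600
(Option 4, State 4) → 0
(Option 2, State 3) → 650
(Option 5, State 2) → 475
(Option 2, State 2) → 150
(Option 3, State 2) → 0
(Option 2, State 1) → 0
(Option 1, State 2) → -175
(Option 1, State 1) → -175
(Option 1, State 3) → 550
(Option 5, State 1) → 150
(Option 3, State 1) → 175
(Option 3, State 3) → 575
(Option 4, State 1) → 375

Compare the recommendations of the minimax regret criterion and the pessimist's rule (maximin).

Column bests: State 1=375, State 2=475, State 3=750, State 4=600.
Option 1 regrets: 550, 650, 200, 200 → max 650
Option 2 regrets: 375, 325, 100, 525 → max 525
Option 3 regrets: 200, 475, 175, 725 → max 725
Option 4 regrets: 0, 250, 0, 600 → max 600
Option 5 regrets: 225, 0, 50, 0 → max 225
Smallest max regret = 225 → Option 5.
Row minima: Option 1=-175, Option 2=0, Option 3=-125, Option 4=0, Option 5=150
Best worst-case = 150 → Option 5.

minimax regret → Option 5; maximin → Option 5 (agree)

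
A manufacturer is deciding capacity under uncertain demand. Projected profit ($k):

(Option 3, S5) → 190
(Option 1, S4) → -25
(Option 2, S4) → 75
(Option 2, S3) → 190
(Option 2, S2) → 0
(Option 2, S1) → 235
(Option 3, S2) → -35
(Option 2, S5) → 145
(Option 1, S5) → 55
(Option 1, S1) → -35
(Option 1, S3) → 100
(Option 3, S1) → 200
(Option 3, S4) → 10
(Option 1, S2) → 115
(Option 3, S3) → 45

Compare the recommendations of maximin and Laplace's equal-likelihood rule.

maximin → Option 2; laplace → Option 2 (agree)

Row minima: Option 1=-35, Option 2=0, Option 3=-35
Best worst-case = 0 → Option 2.
Row averages: Option 1=42, Option 2=129, Option 3=82
Highest average = 129 → Option 2.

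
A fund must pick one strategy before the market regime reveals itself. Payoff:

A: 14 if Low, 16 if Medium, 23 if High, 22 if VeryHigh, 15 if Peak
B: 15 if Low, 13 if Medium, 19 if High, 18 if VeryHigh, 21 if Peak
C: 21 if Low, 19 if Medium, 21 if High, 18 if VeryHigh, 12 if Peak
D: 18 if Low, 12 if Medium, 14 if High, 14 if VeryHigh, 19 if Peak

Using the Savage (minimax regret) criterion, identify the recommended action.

B

Column bests: Low=21, Medium=19, High=23, VeryHigh=22, Peak=21.
A regrets: 7, 3, 0, 0, 6 → max 7
B regrets: 6, 6, 4, 4, 0 → max 6
C regrets: 0, 0, 2, 4, 9 → max 9
D regrets: 3, 7, 9, 8, 2 → max 9
Smallest max regret = 6 → B.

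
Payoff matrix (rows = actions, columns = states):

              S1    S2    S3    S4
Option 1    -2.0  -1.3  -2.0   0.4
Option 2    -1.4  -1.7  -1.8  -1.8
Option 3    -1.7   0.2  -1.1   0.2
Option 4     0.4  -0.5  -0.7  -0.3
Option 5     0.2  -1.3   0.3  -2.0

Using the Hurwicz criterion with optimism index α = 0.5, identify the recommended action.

Option 1: 0.5·0.4 + 0.5·(-2.0) = -0.8
Option 2: 0.5·(-1.4) + 0.5·(-1.8) = -1.6
Option 3: 0.5·0.2 + 0.5·(-1.7) = -0.75
Option 4: 0.5·0.4 + 0.5·(-0.7) = -0.15
Option 5: 0.5·0.3 + 0.5·(-2.0) = -0.85
Highest Hurwicz score = -0.15 → Option 4.

Option 4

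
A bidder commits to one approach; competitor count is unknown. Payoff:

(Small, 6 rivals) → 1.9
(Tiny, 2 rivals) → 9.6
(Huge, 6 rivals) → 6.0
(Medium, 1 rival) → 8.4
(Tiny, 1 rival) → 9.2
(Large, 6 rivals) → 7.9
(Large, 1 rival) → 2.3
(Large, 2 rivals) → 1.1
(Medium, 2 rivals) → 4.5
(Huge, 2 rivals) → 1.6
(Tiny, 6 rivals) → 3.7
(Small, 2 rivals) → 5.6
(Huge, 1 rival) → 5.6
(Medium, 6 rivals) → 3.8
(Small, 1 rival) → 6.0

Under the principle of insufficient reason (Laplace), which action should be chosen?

Tiny

Row averages: Tiny=7.5, Small=4.5, Medium=167/30, Large=113/30, Huge=4.4
Highest average = 7.5 → Tiny.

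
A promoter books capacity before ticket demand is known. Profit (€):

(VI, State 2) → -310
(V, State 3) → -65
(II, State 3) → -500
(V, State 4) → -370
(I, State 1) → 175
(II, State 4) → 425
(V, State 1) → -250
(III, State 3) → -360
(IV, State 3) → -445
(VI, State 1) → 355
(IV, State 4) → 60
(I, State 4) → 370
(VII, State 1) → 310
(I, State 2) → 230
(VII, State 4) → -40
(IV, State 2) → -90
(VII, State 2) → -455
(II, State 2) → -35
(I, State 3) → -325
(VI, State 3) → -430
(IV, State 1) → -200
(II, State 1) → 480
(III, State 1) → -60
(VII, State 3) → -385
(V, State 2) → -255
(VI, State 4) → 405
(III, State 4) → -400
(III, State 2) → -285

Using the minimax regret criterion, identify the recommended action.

Column bests: State 1=480, State 2=230, State 3=-65, State 4=425.
I regrets: 305, 0, 260, 55 → max 305
II regrets: 0, 265, 435, 0 → max 435
III regrets: 540, 515, 295, 825 → max 825
IV regrets: 680, 320, 380, 365 → max 680
V regrets: 730, 485, 0, 795 → max 795
VI regrets: 125, 540, 365, 20 → max 540
VII regrets: 170, 685, 320, 465 → max 685
Smallest max regret = 305 → I.

I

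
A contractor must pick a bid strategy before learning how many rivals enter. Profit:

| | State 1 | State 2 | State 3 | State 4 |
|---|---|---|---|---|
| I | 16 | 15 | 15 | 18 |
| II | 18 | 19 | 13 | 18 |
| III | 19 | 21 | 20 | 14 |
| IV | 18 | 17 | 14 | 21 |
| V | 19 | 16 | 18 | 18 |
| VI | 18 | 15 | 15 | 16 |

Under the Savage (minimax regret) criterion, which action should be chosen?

V

Column bests: State 1=19, State 2=21, State 3=20, State 4=21.
I regrets: 3, 6, 5, 3 → max 6
II regrets: 1, 2, 7, 3 → max 7
III regrets: 0, 0, 0, 7 → max 7
IV regrets: 1, 4, 6, 0 → max 6
V regrets: 0, 5, 2, 3 → max 5
VI regrets: 1, 6, 5, 5 → max 6
Smallest max regret = 5 → V.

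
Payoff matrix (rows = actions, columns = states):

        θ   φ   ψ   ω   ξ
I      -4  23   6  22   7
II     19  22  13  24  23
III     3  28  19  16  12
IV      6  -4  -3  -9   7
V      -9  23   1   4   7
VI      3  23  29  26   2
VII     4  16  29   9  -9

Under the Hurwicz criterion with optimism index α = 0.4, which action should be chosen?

I: 0.4·23 + 0.6·(-4) = 6.8
II: 0.4·24 + 0.6·13 = 17.4
III: 0.4·28 + 0.6·3 = 13
IV: 0.4·7 + 0.6·(-9) = -2.6
V: 0.4·23 + 0.6·(-9) = 3.8
VI: 0.4·29 + 0.6·2 = 12.8
VII: 0.4·29 + 0.6·(-9) = 6.2
Highest Hurwicz score = 17.4 → II.

II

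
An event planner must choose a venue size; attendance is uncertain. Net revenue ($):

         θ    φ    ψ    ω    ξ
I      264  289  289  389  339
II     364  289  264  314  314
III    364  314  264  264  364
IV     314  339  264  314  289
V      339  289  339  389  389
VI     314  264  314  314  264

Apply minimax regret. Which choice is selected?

Column bests: θ=364, φ=339, ψ=339, ω=389, ξ=389.
I regrets: 100, 50, 50, 0, 50 → max 100
II regrets: 0, 50, 75, 75, 75 → max 75
III regrets: 0, 25, 75, 125, 25 → max 125
IV regrets: 50, 0, 75, 75, 100 → max 100
V regrets: 25, 50, 0, 0, 0 → max 50
VI regrets: 50, 75, 25, 75, 125 → max 125
Smallest max regret = 50 → V.

V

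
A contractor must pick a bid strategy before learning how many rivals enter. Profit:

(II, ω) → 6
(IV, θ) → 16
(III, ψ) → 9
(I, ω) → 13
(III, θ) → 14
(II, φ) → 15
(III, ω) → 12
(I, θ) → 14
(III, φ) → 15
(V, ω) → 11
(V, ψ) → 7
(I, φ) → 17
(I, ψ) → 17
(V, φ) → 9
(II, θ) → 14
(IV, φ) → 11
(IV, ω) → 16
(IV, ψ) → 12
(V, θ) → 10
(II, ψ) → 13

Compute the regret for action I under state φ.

Best payoff under φ is 17.
Regret = 17 − 17 = 0.

0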